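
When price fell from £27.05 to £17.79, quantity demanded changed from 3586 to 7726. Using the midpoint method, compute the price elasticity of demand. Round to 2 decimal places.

-1.77

%Δq = (7726 − 3586)/[(3586 + 7726)/2] = 4140/5656 ≈ 0.7320.
%Δp = (17.79 − 27.05)/[(27.05 + 17.79)/2] = -9.26/22.42 ≈ -0.4130.
Arc elasticity E = %Δq/%Δp ≈ 0.7320/-0.4130 ≈ -1.77.
|E| > 1: demand is elastic over this range.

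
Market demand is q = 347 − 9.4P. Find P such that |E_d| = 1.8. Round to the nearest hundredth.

Set −bP/(a − bP) = −1.8 ⇒ bP = 1.8(a − bP) ⇒ bP(1+1.8) = 1.8·a.
P = 1.8·347/(9.4·2.8) ≈ 23.73.

23.73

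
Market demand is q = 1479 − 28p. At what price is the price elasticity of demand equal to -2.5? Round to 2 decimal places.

Set −bp/(a − bp) = −2.5 ⇒ bp = 2.5(a − bp) ⇒ bp(1+2.5) = 2.5·a.
p = 2.5·1479/(28·3.5) ≈ 37.73.

37.73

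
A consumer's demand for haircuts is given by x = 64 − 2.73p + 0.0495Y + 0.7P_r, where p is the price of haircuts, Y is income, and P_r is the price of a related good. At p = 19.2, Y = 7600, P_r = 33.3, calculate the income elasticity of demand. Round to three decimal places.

0.915

At the given point, x = 64 − 2.73(19.2) + 0.0495(7600) + 0.7(33.3) = 64 − 52.416 + 376.2 + 23.31 = 411.094.
∂x/∂Y = +0.0495, so E_I = 0.0495·(7600/411.094) ≈ 0.915.
E_I ∈ (0,1): normal good (necessity).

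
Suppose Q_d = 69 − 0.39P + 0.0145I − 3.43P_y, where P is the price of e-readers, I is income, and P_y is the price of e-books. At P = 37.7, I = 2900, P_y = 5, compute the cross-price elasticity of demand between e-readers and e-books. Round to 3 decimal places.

-0.217

Substituting, Q_d = 69 − 0.39(37.7) + 0.0145(2900) − 3.43(5) = 69 − 14.703 + 42.05 − 17.15 = 79.197.
∂Q_d/∂P_y = −3.43, so E_xy = -3.43·(5/79.197) ≈ -0.217.
E_xy < 0: the goods are complements.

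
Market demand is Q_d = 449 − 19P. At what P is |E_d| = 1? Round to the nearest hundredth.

11.82

For linear demand Q_d = a − bP, E = −bP/(a − bP). |E| = 1 ⇒ bP = a − bP ⇒ P = a/(2b).
P = 449/(2·19) ≈ 11.82.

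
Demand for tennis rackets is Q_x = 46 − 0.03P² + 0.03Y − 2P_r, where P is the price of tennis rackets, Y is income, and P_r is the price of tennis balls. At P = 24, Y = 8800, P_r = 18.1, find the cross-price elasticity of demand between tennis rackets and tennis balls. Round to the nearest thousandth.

-0.141

At the given point, Q_x = 46 − 0.03(24)² + 0.03(8800) − 2(18.1) = 46 − 17.28 + 264 − 36.2 = 256.52.
∂Q_x/∂P_r = −2, so E_xy = -2·(18.1/256.52) ≈ -0.141.
E_xy < 0: the goods are complements.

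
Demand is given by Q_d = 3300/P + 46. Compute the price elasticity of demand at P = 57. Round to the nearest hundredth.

At P = 57, Q_d = 103.8947.
dQ_d/dP = −3300/P² = −1.0157.
Point elasticity E = (dQ_d/dP)·(P/Q_d) = -1.0157 × 57/103.8947 ≈ -0.56.
|E| < 1, so demand is inelastic at this price.

-0.56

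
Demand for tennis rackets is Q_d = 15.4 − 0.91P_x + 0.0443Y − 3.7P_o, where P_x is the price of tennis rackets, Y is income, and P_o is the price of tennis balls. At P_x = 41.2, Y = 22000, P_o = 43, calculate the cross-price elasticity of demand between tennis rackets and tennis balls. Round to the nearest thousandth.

Q_d = 15.4 − 0.91(41.2) + 0.0443(22000) − 3.7(43) = 15.4 − 37.492 + 974.6 − 159.1 = 793.408.
∂Q_d/∂P_o = −3.7, so E_xy = -3.7·(43/793.408) ≈ -0.201.
E_xy < 0: the goods are complements.

-0.201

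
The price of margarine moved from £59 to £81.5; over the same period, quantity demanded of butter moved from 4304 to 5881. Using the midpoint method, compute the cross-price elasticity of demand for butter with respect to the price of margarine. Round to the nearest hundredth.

0.97

%ΔQ_x = (5881 − 4304)/[(4304+5881)/2] = 1577/5092.5 ≈ 0.3097.
%ΔP_y = (81.5 − 59)/[(59+81.5)/2] ≈ 0.3203.
E_xy = 0.3097/0.3203 ≈ 0.97.
E_xy > 0, so butter and margarine are substitutes.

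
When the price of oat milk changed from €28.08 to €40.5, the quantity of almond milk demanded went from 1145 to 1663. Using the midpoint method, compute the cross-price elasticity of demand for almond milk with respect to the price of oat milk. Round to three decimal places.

1.019

%ΔQ_x = (1663 − 1145)/[(1145+1663)/2] = 518/1404 ≈ 0.3689.
%ΔP_y = (40.5 − 28.08)/[(28.08+40.5)/2] ≈ 0.3622.
E_xy = 0.3689/0.3622 ≈ 1.019.
E_xy > 0, so almond milk and oat milk are substitutes.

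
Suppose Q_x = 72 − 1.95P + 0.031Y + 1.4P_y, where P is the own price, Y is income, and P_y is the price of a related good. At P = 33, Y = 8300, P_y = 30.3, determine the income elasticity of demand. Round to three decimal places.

Substituting, Q_x = 72 − 1.95(33) + 0.031(8300) + 1.4(30.3) = 72 − 64.35 + 257.3 + 42.42 = 307.37.
∂Q_x/∂Y = +0.031, so E_I = 0.031·(8300/307.37) ≈ 0.837.
E_I ∈ (0,1): normal good (necessity).

0.837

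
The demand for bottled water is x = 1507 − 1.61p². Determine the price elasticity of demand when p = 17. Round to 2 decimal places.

-0.89

At p = 17, x = 1041.71.
dx/dp = −2·1.61·p = −54.74.
Point elasticity E = (dx/dp)·(p/x) = -54.74 × 17/1041.71 ≈ -0.89.
|E| < 1, so demand is inelastic at this price.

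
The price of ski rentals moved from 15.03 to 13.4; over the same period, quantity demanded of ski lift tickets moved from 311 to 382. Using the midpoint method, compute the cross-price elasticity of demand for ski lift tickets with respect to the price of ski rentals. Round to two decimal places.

%ΔQ_x = (382 − 311)/[(311+382)/2] = 71/346.5 ≈ 0.2049.
%ΔP_y = (13.4 − 15.03)/[(15.03+13.4)/2] ≈ -0.1147.
E_xy = 0.2049/-0.1147 ≈ -1.79.
E_xy < 0, so ski lift tickets and ski rentals are complements.

-1.79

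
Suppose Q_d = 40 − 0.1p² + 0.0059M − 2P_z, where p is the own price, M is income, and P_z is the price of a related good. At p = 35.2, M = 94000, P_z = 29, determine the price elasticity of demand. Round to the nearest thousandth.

-0.600

Q_d = 40 − 0.1(35.2)² + 0.0059(94000) − 2(29) = 40 − 123.904 + 554.6 − 58 = 412.696.
∂Q_d/∂p = −2·0.1·p = -7.04, so E_p = -7.04·(35.2/412.696) ≈ -0.600.
|E_p| < 1: demand is inelastic.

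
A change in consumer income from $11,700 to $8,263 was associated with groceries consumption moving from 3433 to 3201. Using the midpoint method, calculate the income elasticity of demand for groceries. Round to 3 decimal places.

%ΔQ = (3201 − 3433)/[(3433+3201)/2] = -232/3317 ≈ -0.0699.
%ΔM = (8,263 − 11,700)/[(11,700+8,263)/2] = -3437/9981.5 ≈ -0.3443.
E_I = %ΔQ/%ΔM ≈ 0.203.
E_I ∈ (0,1): normal good (necessity).

0.203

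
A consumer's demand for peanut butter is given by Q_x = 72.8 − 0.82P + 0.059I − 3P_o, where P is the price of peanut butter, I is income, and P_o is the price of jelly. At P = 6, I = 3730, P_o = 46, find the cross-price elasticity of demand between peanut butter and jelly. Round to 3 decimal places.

-0.920

Substituting, Q_x = 72.8 − 0.82(6) + 0.059(3730) − 3(46) = 72.8 − 4.92 + 220.07 − 138 = 149.95.
∂Q_x/∂P_o = −3, so E_xy = -3·(46/149.95) ≈ -0.920.
E_xy < 0: the goods are complements.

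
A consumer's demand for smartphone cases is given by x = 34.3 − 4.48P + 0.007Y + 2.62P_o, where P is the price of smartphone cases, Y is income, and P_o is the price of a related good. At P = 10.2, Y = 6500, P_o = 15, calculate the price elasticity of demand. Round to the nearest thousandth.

First evaluate x: 34.3 − 4.48(10.2) + 0.007(6500) + 2.62(15) = 34.3 − 45.696 + 45.5 + 39.3 = 73.404.
∂x/∂P = −4.48, so E_p = (−4.48)·(10.2/73.404) ≈ -0.623.
|E_p| < 1: demand is inelastic.

-0.623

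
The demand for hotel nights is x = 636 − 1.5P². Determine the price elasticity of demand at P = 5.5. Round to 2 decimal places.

At P = 5.5, x = 590.625.
dx/dP = −2·1.5·P = −16.5.
Point elasticity E = (dx/dP)·(P/x) = -16.5 × 5.5/590.625 ≈ -0.15.
|E| < 1, so demand is inelastic at this price.

-0.15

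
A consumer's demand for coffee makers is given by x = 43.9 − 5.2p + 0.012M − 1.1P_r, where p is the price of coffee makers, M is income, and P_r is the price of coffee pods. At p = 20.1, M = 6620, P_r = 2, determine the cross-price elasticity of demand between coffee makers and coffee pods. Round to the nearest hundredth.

-0.13

Evaluating quantity at (p, M, P_r) gives x = 43.9 − 5.2(20.1) + 0.012(6620) − 1.1(2) = 43.9 − 104.52 + 79.44 − 2.2 = 16.62.
∂x/∂P_r = −1.1, so E_xy = -1.1·(2/16.62) ≈ -0.13.
E_xy < 0: the goods are complements.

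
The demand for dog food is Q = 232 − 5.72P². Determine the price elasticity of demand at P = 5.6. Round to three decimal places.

At P = 5.6, Q = 52.6208.
dQ/dP = −2·5.72·P = −64.064.
Point elasticity E = (dQ/dP)·(P/Q) = -64.064 × 5.6/52.6208 ≈ -6.818.
|E| > 1, so demand is elastic at this price.

-6.818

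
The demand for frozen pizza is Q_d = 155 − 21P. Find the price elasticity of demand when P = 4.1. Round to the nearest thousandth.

-1.250

At P = 4.1, Q_d = 68.9.
dQ_d/dP = −21.
Point elasticity E = (dQ_d/dP)·(P/Q_d) = -21 × 4.1/68.9 ≈ -1.250.
|E| > 1, so demand is elastic at this price.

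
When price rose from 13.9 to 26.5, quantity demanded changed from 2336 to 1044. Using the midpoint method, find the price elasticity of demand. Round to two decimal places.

-1.23

%ΔQ = (1044 − 2336)/[(2336 + 1044)/2] = -1292/1690 ≈ -0.7645.
%ΔP = (26.5 − 13.9)/[(13.9 + 26.5)/2] = 12.6/20.2 ≈ 0.6238.
Arc elasticity E = %ΔQ/%ΔP ≈ -0.7645/0.6238 ≈ -1.23.
|E| > 1: demand is elastic over this range.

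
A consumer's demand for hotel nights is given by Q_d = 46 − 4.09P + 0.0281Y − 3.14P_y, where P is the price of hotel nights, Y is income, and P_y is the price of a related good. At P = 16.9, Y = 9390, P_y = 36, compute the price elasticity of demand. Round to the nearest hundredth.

Q_d = 46 − 4.09(16.9) + 0.0281(9390) − 3.14(36) = 46 − 69.121 + 263.859 − 113.04 = 127.698.
∂Q_d/∂P = −4.09, so E_p = (−4.09)·(16.9/127.698) ≈ -0.54.
|E_p| < 1: demand is inelastic.

-0.54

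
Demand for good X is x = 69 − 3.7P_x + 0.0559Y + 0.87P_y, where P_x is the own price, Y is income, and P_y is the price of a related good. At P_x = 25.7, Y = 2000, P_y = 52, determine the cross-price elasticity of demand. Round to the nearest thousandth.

First evaluate x: 69 − 3.7(25.7) + 0.0559(2000) + 0.87(52) = 69 − 95.09 + 111.8 + 45.24 = 130.95.
∂x/∂P_y = +0.87, so E_xy = 0.87·(52/130.95) ≈ 0.345.
E_xy > 0: the goods are substitutes.

0.345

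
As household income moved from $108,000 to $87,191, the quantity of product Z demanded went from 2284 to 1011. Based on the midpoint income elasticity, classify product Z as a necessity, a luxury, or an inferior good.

luxury

%ΔQ = (1011 − 2284)/[(2284+1011)/2] = -1273/1647.5 ≈ -0.7727.
%ΔY = (87,191 − 108,000)/[(108,000+87,191)/2] = -20809/97595.5 ≈ -0.2132.
E_I = %ΔQ/%ΔY ≈ 3.624.
E_I > 1: normal good (luxury).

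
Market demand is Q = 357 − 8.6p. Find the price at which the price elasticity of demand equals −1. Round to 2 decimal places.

20.76

For linear demand Q = a − bp, E = −bp/(a − bp). |E| = 1 ⇒ bp = a − bp ⇒ p = a/(2b).
p = 357/(2·8.6) ≈ 20.76.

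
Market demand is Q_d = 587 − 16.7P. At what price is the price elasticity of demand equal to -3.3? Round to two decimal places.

Set −bP/(a − bP) = −3.3 ⇒ bP = 3.3(a − bP) ⇒ bP(1+3.3) = 3.3·a.
P = 3.3·587/(16.7·4.3) ≈ 26.98.

26.98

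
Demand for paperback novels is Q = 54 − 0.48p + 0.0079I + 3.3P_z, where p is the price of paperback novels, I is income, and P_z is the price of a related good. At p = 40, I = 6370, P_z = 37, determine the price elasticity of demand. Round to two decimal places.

-0.09

Q = 54 − 0.48(40) + 0.0079(6370) + 3.3(37) = 54 − 19.2 + 50.323 + 122.1 = 207.223.
∂Q/∂p = −0.48, so E_p = (−0.48)·(40/207.223) ≈ -0.09.
|E_p| < 1: demand is inelastic.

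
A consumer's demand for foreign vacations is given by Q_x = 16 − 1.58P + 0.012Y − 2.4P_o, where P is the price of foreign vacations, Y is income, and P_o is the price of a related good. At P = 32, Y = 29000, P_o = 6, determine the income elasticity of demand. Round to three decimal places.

First evaluate Q_x: 16 − 1.58(32) + 0.012(29000) − 2.4(6) = 16 − 50.56 + 348 − 14.4 = 299.04.
∂Q_x/∂Y = +0.012, so E_I = 0.012·(29000/299.04) ≈ 1.164.
E_I > 1: normal good (luxury).

1.164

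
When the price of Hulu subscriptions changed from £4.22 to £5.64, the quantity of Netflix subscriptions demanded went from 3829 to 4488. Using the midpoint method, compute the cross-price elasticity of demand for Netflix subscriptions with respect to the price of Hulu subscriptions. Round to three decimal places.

%ΔQ_x = (4488 − 3829)/[(3829+4488)/2] = 659/4158.5 ≈ 0.1585.
%ΔP_y = (5.64 − 4.22)/[(4.22+5.64)/2] ≈ 0.2880.
E_xy = 0.1585/0.2880 ≈ 0.550.
E_xy > 0, so Netflix subscriptions and Hulu subscriptions are substitutes.

0.550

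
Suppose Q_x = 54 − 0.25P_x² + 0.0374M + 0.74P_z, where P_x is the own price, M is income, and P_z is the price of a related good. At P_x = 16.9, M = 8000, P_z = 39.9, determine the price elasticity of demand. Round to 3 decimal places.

-0.459

First evaluate Q_x: 54 − 0.25(16.9)² + 0.0374(8000) + 0.74(39.9) = 54 − 71.4025 + 299.2 + 29.526 = 311.3235.
∂Q_x/∂P_x = −2·0.25·P_x = -8.45, so E_p = -8.45·(16.9/311.3235) ≈ -0.459.
|E_p| < 1: demand is inelastic.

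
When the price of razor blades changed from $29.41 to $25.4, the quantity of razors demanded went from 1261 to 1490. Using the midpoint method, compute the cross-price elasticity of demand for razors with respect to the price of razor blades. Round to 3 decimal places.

%ΔQ_x = (1490 − 1261)/[(1261+1490)/2] = 229/1375.5 ≈ 0.1665.
%ΔP_y = (25.4 − 29.41)/[(29.41+25.4)/2] ≈ -0.1463.
E_xy = 0.1665/-0.1463 ≈ -1.138.
E_xy < 0, so razors and razor blades are complements.

-1.138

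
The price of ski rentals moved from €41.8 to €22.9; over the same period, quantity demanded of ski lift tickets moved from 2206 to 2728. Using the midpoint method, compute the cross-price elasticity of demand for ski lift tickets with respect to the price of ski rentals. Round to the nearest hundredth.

%ΔQ_x = (2728 − 2206)/[(2206+2728)/2] = 522/2467 ≈ 0.2116.
%ΔP_y = (22.9 − 41.8)/[(41.8+22.9)/2] ≈ -0.5842.
E_xy = 0.2116/-0.5842 ≈ -0.36.
E_xy < 0, so ski lift tickets and ski rentals are complements.

-0.36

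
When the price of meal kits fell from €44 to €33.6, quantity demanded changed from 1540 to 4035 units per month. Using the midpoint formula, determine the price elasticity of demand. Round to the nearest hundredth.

-3.34

%ΔQ = (4035 − 1540)/[(1540 + 4035)/2] = 2495/2787.5 ≈ 0.8951.
%ΔP = (33.6 − 44)/[(44 + 33.6)/2] = -10.4/38.8 ≈ -0.2680.
Arc elasticity E = %ΔQ/%ΔP ≈ 0.8951/-0.2680 ≈ -3.34.
|E| > 1: demand is elastic over this range.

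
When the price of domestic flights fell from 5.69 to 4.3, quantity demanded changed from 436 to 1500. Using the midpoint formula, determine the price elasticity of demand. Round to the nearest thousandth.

-3.950

%Δq = (1500 − 436)/[(436 + 1500)/2] = 1064/968 ≈ 1.0992.
%ΔP = (4.3 − 5.69)/[(5.69 + 4.3)/2] = -1.39/4.995 ≈ -0.2783.
Arc elasticity E = %Δq/%ΔP ≈ 1.0992/-0.2783 ≈ -3.950.
|E| > 1: demand is elastic over this range.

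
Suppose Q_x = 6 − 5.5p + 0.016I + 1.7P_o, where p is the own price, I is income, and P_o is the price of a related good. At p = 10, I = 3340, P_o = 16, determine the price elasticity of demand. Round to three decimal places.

-1.738

First evaluate Q_x: 6 − 5.5(10) + 0.016(3340) + 1.7(16) = 6 − 55 + 53.44 + 27.2 = 31.64.
∂Q_x/∂p = −5.5, so E_p = (−5.5)·(10/31.64) ≈ -1.738.
|E_p| > 1: demand is elastic.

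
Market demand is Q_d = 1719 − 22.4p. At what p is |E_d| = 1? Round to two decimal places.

For linear demand Q_d = a − bp, E = −bp/(a − bp). |E| = 1 ⇒ bp = a − bp ⇒ p = a/(2b).
p = 1719/(2·22.4) ≈ 38.37.

38.37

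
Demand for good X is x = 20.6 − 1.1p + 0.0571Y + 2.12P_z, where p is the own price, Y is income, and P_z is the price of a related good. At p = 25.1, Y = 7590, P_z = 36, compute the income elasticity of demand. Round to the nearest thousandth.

0.862

Evaluating quantity at (p, Y, P_z) gives x = 20.6 − 1.1(25.1) + 0.0571(7590) + 2.12(36) = 20.6 − 27.61 + 433.389 + 76.32 = 502.699.
∂x/∂Y = +0.0571, so E_I = 0.0571·(7590/502.699) ≈ 0.862.
E_I ∈ (0,1): normal good (necessity).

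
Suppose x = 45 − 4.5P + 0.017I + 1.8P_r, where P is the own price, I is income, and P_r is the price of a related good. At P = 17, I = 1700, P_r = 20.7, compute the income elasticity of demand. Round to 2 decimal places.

0.83

Evaluating quantity at (P, I, P_r) gives x = 45 − 4.5(17) + 0.017(1700) + 1.8(20.7) = 45 − 76.5 + 28.9 + 37.26 = 34.66.
∂x/∂I = +0.017, so E_I = 0.017·(1700/34.66) ≈ 0.83.
E_I ∈ (0,1): normal good (necessity).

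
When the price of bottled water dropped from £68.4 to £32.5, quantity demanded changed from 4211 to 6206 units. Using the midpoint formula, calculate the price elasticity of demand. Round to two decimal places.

-0.54

%ΔQ = (6206 − 4211)/[(4211 + 6206)/2] = 1995/5208.5 ≈ 0.3830.
%ΔP = (32.5 − 68.4)/[(68.4 + 32.5)/2] = -35.9/50.45 ≈ -0.7116.
Arc elasticity E = %ΔQ/%ΔP ≈ 0.3830/-0.7116 ≈ -0.54.
|E| < 1: demand is inelastic over this range.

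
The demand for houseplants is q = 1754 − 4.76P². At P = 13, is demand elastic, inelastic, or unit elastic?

elastic

At P = 13, q = 949.56.
dq/dP = −2·4.76·P = −123.76.
Point elasticity E = (dq/dP)·(P/q) = -123.76 × 13/949.56 ≈ -1.694.
|E| ≈ 1.694 > 1, so demand is elastic.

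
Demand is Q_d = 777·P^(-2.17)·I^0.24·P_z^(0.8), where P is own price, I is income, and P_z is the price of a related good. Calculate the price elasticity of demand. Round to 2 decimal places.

-2.17

For a Cobb–Douglas (constant-elasticity) form Q_d = A·P^α·…, the elasticity with respect to P equals the exponent α at every point.
Here the exponent on P is -2.17, so the price elasticity of demand is -2.17.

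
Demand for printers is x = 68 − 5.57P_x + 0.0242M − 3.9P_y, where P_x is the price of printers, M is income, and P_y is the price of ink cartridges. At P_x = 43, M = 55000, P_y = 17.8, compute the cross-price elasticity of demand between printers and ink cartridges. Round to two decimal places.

Substituting, x = 68 − 5.57(43) + 0.0242(55000) − 3.9(17.8) = 68 − 239.51 + 1331 − 69.42 = 1090.07.
∂x/∂P_y = −3.9, so E_xy = -3.9·(17.8/1090.07) ≈ -0.06.
E_xy < 0: the goods are complements.

-0.06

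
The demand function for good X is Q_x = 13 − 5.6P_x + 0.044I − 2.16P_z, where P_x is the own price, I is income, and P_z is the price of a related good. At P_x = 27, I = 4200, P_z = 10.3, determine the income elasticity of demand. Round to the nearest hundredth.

7.59

Substituting, Q_x = 13 − 5.6(27) + 0.044(4200) − 2.16(10.3) = 13 − 151.2 + 184.8 − 22.248 = 24.352.
∂Q_x/∂I = +0.044, so E_I = 0.044·(4200/24.352) ≈ 7.59.
E_I > 1: normal good (luxury).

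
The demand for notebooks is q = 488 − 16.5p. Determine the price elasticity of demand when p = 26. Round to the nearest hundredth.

-7.27

At p = 26, q = 59.
dq/dp = −16.5.
Point elasticity E = (dq/dp)·(p/q) = -16.5 × 26/59 ≈ -7.27.
|E| > 1, so demand is elastic at this price.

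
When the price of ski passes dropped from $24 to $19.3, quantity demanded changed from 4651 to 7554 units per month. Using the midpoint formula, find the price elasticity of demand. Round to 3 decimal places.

-2.191

%ΔQ = (7554 − 4651)/[(4651 + 7554)/2] = 2903/6102.5 ≈ 0.4757.
%Δp = (19.3 − 24)/[(24 + 19.3)/2] = -4.7/21.65 ≈ -0.2171.
Arc elasticity E = %ΔQ/%Δp ≈ 0.4757/-0.2171 ≈ -2.191.
|E| > 1: demand is elastic over this range.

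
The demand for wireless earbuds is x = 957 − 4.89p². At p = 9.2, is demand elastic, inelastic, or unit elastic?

elastic

At p = 9.2, x = 543.1104.
dx/dp = −2·4.89·p = −89.976.
Point elasticity E = (dx/dp)·(p/x) = -89.976 × 9.2/543.1104 ≈ -1.524.
|E| ≈ 1.524 > 1, so demand is elastic.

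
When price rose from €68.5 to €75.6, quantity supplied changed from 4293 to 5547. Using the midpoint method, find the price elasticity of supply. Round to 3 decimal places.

%Δq = (5547 − 4293)/[(4293 + 5547)/2] = 1254/4920 ≈ 0.2549.
%ΔP = (75.6 − 68.5)/[(68.5 + 75.6)/2] = 7.1/72.05 ≈ 0.0985.
Arc elasticity E = %Δq/%ΔP ≈ 0.2549/0.0985 ≈ 2.586.
|E| > 1: supply is elastic over this range.

2.586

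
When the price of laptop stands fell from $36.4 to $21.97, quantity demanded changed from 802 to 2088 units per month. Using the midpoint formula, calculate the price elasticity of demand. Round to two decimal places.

-1.80

%ΔQ = (2088 − 802)/[(802 + 2088)/2] = 1286/1445 ≈ 0.8900.
%ΔP = (21.97 − 36.4)/[(36.4 + 21.97)/2] = -14.43/29.185 ≈ -0.4944.
Arc elasticity E = %ΔQ/%ΔP ≈ 0.8900/-0.4944 ≈ -1.80.
|E| > 1: demand is elastic over this range.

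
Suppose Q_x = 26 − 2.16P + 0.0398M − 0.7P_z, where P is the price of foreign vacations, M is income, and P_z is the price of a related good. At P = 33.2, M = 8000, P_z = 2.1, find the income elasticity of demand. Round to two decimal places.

1.17

Evaluating quantity at (P, M, P_z) gives Q_x = 26 − 2.16(33.2) + 0.0398(8000) − 0.7(2.1) = 26 − 71.712 + 318.4 − 1.47 = 271.218.
∂Q_x/∂M = +0.0398, so E_I = 0.0398·(8000/271.218) ≈ 1.17.
E_I > 1: normal good (luxury).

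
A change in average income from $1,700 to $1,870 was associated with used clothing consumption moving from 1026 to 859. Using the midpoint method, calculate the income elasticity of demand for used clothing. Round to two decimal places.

-1.86

%ΔQ = (859 − 1026)/[(1026+859)/2] = -167/942.5 ≈ -0.1772.
%ΔI = (1,870 − 1,700)/[(1,700+1,870)/2] = 170/1785 ≈ 0.0952.
E_I = %ΔQ/%ΔI ≈ -1.86.
E_I < 0: inferior good.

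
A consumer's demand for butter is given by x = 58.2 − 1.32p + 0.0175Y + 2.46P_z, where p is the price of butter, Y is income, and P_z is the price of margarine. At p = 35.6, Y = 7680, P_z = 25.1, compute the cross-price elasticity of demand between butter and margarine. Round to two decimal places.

First evaluate x: 58.2 − 1.32(35.6) + 0.0175(7680) + 2.46(25.1) = 58.2 − 46.992 + 134.4 + 61.746 = 207.354.
∂x/∂P_z = +2.46, so E_xy = 2.46·(25.1/207.354) ≈ 0.30.
E_xy > 0: the goods are substitutes.

0.30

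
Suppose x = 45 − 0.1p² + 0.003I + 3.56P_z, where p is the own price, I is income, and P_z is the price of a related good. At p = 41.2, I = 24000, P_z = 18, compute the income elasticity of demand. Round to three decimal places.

Substituting, x = 45 − 0.1(41.2)² + 0.003(24000) + 3.56(18) = 45 − 169.744 + 72 + 64.08 = 11.336.
∂x/∂I = +0.003, so E_I = 0.003·(24000/11.336) ≈ 6.351.
E_I > 1: normal good (luxury).

6.351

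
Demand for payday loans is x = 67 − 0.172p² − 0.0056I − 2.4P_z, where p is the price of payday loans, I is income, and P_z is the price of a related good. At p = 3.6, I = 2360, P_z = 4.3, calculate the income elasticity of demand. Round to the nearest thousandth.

Evaluating quantity at (p, I, P_z) gives x = 67 − 0.172(3.6)² − 0.0056(2360) − 2.4(4.3) = 67 − 2.2291 − 13.216 − 10.32 = 41.2349.
∂x/∂I = −0.0056, so E_I = -0.0056·(2360/41.2349) ≈ -0.321.
E_I < 0: inferior good.

-0.321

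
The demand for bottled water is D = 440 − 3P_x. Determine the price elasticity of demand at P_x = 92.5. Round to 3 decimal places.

At P_x = 92.5, D = 162.5.
dD/dP_x = −3.
Point elasticity E = (dD/dP_x)·(P_x/D) = -3 × 92.5/162.5 ≈ -1.708.
|E| > 1, so demand is elastic at this price.

-1.708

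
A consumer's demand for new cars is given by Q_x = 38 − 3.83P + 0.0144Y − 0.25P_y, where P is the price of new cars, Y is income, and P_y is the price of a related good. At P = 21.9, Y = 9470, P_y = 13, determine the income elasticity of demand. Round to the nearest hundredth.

Q_x = 38 − 3.83(21.9) + 0.0144(9470) − 0.25(13) = 38 − 83.877 + 136.368 − 3.25 = 87.241.
∂Q_x/∂Y = +0.0144, so E_I = 0.0144·(9470/87.241) ≈ 1.56.
E_I > 1: normal good (luxury).

1.56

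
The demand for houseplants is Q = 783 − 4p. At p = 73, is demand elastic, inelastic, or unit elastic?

inelastic

At p = 73, Q = 491.
dQ/dp = −4.
Point elasticity E = (dQ/dp)·(p/Q) = -4 × 73/491 ≈ -0.595.
|E| ≈ 0.595 < 1, so demand is inelastic.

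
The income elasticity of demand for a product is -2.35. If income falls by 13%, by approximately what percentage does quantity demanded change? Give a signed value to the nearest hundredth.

%ΔQ ≈ E × %ΔI = (-2.35) × (-13%) = 30.55%.

30.55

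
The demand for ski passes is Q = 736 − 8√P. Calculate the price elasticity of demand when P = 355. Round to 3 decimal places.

At P = 355, Q = 585.2685.
dQ/dP = −8/(2√P) = −8/(2·18.8414).
Point elasticity E = (dQ/dP)·(P/Q) = -0.2123 × 355/585.2685 ≈ -0.129.
|E| < 1, so demand is inelastic at this price.

-0.129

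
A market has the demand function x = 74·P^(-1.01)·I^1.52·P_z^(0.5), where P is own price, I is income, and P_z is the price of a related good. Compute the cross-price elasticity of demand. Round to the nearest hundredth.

For a Cobb–Douglas (constant-elasticity) form x = A·P_z^α·…, the elasticity with respect to P_z equals the exponent α at every point.
Here the exponent on P_z is 0.5, so the cross-price elasticity of demand is 0.50.

0.50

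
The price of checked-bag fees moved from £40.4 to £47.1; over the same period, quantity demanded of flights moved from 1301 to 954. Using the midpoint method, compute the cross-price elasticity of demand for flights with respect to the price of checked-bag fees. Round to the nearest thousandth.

%ΔQ_x = (954 − 1301)/[(1301+954)/2] = -347/1127.5 ≈ -0.3078.
%ΔP_y = (47.1 − 40.4)/[(40.4+47.1)/2] ≈ 0.1531.
E_xy = -0.3078/0.1531 ≈ -2.010.
E_xy < 0, so flights and checked-bag fees are complements.

-2.010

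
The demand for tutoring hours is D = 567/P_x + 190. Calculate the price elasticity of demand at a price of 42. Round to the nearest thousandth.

-0.066

At P_x = 42, D = 203.5.
dD/dP_x = −567/P_x² = −0.3214.
Point elasticity E = (dD/dP_x)·(P_x/D) = -0.3214 × 42/203.5 ≈ -0.066.
|E| < 1, so demand is inelastic at this price.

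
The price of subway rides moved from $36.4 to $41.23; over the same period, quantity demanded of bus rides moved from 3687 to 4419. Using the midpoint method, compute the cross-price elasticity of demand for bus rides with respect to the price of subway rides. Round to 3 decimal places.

%ΔQ_x = (4419 − 3687)/[(3687+4419)/2] = 732/4053 ≈ 0.1806.
%ΔP_y = (41.23 − 36.4)/[(36.4+41.23)/2] ≈ 0.1244.
E_xy = 0.1806/0.1244 ≈ 1.451.
E_xy > 0, so bus rides and subway rides are substitutes.

1.451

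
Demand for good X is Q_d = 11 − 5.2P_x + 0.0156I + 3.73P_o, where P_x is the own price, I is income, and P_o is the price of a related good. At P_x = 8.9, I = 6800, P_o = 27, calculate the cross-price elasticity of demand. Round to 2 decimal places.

0.59

Q_d = 11 − 5.2(8.9) + 0.0156(6800) + 3.73(27) = 11 − 46.28 + 106.08 + 100.71 = 171.51.
∂Q_d/∂P_o = +3.73, so E_xy = 3.73·(27/171.51) ≈ 0.59.
E_xy > 0: the goods are substitutes.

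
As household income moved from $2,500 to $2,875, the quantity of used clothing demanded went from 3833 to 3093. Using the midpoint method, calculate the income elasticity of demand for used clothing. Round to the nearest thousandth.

%ΔQ = (3093 − 3833)/[(3833+3093)/2] = -740/3463 ≈ -0.2137.
%ΔI = (2,875 − 2,500)/[(2,500+2,875)/2] = 375/2687.5 ≈ 0.1395.
E_I = %ΔQ/%ΔI ≈ -1.531.
E_I < 0: inferior good.

-1.531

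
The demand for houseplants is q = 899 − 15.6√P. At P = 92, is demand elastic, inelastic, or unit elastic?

inelastic

At P = 92, q = 749.3701.
dq/dP = −15.6/(2√P) = −15.6/(2·9.5917).
Point elasticity E = (dq/dP)·(P/q) = -0.8132 × 92/749.3701 ≈ -0.100.
|E| ≈ 0.100 < 1, so demand is inelastic.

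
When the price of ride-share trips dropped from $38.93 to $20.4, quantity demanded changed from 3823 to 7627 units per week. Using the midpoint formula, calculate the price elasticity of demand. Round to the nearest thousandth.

-1.064

%ΔQ = (7627 − 3823)/[(3823 + 7627)/2] = 3804/5725 ≈ 0.6645.
%Δp = (20.4 − 38.93)/[(38.93 + 20.4)/2] = -18.53/29.665 ≈ -0.6246.
Arc elasticity E = %ΔQ/%Δp ≈ 0.6645/-0.6246 ≈ -1.064.
|E| > 1: demand is elastic over this range.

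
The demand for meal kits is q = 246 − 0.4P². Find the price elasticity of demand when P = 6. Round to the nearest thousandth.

At P = 6, q = 231.6.
dq/dP = −2·0.4·P = −4.8.
Point elasticity E = (dq/dP)·(P/q) = -4.8 × 6/231.6 ≈ -0.124.
|E| < 1, so demand is inelastic at this price.

-0.124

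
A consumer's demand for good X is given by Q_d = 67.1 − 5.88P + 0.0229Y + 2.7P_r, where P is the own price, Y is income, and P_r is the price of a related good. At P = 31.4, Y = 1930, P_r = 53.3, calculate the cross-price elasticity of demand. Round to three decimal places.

First evaluate Q_d: 67.1 − 5.88(31.4) + 0.0229(1930) + 2.7(53.3) = 67.1 − 184.632 + 44.197 + 143.91 = 70.575.
∂Q_d/∂P_r = +2.7, so E_xy = 2.7·(53.3/70.575) ≈ 2.039.
E_xy > 0: the goods are substitutes.

2.039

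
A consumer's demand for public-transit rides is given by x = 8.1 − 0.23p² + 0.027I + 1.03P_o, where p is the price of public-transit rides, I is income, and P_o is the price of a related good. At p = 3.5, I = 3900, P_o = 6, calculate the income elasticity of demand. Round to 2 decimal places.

First evaluate x: 8.1 − 0.23(3.5)² + 0.027(3900) + 1.03(6) = 8.1 − 2.8175 + 105.3 + 6.18 = 116.7625.
∂x/∂I = +0.027, so E_I = 0.027·(3900/116.7625) ≈ 0.90.
E_I ∈ (0,1): normal good (necessity).

0.90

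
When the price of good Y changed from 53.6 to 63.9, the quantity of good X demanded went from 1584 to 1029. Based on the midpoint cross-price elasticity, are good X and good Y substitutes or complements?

complements

%ΔQ_x = (1029 − 1584)/[(1584+1029)/2] = -555/1306.5 ≈ -0.4248.
%ΔP_y = (63.9 − 53.6)/[(53.6+63.9)/2] ≈ 0.1753.
E_xy = -0.4248/0.1753 ≈ -2.423.
E_xy < 0, so the goods are complements.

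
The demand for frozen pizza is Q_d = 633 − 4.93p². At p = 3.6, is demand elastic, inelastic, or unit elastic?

inelastic

At p = 3.6, Q_d = 569.1072.
dQ_d/dp = −2·4.93·p = −35.496.
Point elasticity E = (dQ_d/dp)·(p/Q_d) = -35.496 × 3.6/569.1072 ≈ -0.225.
|E| ≈ 0.225 < 1, so demand is inelastic.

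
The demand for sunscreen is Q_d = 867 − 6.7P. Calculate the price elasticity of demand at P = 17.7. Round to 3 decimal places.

-0.158

At P = 17.7, Q_d = 748.41.
dQ_d/dP = −6.7.
Point elasticity E = (dQ_d/dP)·(P/Q_d) = -6.7 × 17.7/748.41 ≈ -0.158.
|E| < 1, so demand is inelastic at this price.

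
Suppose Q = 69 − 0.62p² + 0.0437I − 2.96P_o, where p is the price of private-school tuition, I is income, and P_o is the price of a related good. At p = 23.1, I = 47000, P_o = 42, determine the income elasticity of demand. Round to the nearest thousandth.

1.232

Substituting, Q = 69 − 0.62(23.1)² + 0.0437(47000) − 2.96(42) = 69 − 330.8382 + 2053.9 − 124.32 = 1667.7418.
∂Q/∂I = +0.0437, so E_I = 0.0437·(47000/1667.7418) ≈ 1.232.
E_I > 1: normal good (luxury).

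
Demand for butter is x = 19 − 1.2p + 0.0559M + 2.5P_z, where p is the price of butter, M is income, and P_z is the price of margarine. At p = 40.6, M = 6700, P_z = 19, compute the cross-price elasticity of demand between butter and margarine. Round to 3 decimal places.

0.121

At the given point, x = 19 − 1.2(40.6) + 0.0559(6700) + 2.5(19) = 19 − 48.72 + 374.53 + 47.5 = 392.31.
∂x/∂P_z = +2.5, so E_xy = 2.5·(19/392.31) ≈ 0.121.
E_xy > 0: the goods are substitutes.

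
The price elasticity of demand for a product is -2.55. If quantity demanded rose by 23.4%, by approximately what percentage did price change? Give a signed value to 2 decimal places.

%ΔQ ≈ E × %ΔP ⇒ %ΔP = %ΔQ / E = (23.4%)/(-2.55) ≈ -9.18%.

-9.18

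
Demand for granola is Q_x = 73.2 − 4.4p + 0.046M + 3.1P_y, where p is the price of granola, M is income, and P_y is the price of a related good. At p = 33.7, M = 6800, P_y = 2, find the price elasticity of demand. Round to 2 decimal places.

-0.61

At the given point, Q_x = 73.2 − 4.4(33.7) + 0.046(6800) + 3.1(2) = 73.2 − 148.28 + 312.8 + 6.2 = 243.92.
∂Q_x/∂p = −4.4, so E_p = (−4.4)·(33.7/243.92) ≈ -0.61.
|E_p| < 1: demand is inelastic.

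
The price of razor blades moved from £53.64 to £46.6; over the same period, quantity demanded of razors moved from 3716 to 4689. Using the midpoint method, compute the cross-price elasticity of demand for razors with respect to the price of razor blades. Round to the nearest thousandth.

%ΔQ_x = (4689 − 3716)/[(3716+4689)/2] = 973/4202.5 ≈ 0.2315.
%ΔP_y = (46.6 − 53.64)/[(53.64+46.6)/2] ≈ -0.1405.
E_xy = 0.2315/-0.1405 ≈ -1.648.
E_xy < 0, so razors and razor blades are complements.

-1.648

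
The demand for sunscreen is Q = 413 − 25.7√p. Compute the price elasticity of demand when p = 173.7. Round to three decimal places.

-2.280

At p = 173.7, Q = 74.2861.
dQ/dp = −25.7/(2√p) = −25.7/(2·13.1795).
Point elasticity E = (dQ/dp)·(p/Q) = -0.975 × 173.7/74.2861 ≈ -2.280.
|E| > 1, so demand is elastic at this price.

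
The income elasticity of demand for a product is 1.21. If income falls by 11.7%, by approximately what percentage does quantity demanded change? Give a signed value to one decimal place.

%ΔQ ≈ E × %ΔI = (1.21) × (-11.7%) ≈ -14.2%.

-14.2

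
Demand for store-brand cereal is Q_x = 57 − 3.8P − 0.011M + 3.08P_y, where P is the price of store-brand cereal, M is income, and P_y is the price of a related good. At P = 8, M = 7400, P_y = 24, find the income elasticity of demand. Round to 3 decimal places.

First evaluate Q_x: 57 − 3.8(8) − 0.011(7400) + 3.08(24) = 57 − 30.4 − 81.4 + 73.92 = 19.12.
∂Q_x/∂M = −0.011, so E_I = -0.011·(7400/19.12) ≈ -4.257.
E_I < 0: inferior good.

-4.257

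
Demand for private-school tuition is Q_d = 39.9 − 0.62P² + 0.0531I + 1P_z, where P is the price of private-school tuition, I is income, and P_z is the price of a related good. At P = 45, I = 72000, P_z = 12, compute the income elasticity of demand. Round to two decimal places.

Substituting, Q_d = 39.9 − 0.62(45)² + 0.0531(72000) + 1(12) = 39.9 − 1255.5 + 3823.2 + 12 = 2619.6.
∂Q_d/∂I = +0.0531, so E_I = 0.0531·(72000/2619.6) ≈ 1.46.
E_I > 1: normal good (luxury).

1.46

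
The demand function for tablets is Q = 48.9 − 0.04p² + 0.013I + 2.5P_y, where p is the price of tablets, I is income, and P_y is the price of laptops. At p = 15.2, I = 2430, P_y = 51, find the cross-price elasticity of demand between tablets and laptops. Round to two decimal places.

0.64

Substituting, Q = 48.9 − 0.04(15.2)² + 0.013(2430) + 2.5(51) = 48.9 − 9.2416 + 31.59 + 127.5 = 198.7484.
∂Q/∂P_y = +2.5, so E_xy = 2.5·(51/198.7484) ≈ 0.64.
E_xy > 0: the goods are substitutes.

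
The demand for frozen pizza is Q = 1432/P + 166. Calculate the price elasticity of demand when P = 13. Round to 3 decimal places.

At P = 13, Q = 276.1538.
dQ/dP = −1432/P² = −8.4734.
Point elasticity E = (dQ/dP)·(P/Q) = -8.4734 × 13/276.1538 ≈ -0.399.
|E| < 1, so demand is inelastic at this price.

-0.399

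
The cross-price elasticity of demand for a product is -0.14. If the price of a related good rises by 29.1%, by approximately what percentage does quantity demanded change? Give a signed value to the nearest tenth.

%ΔQ ≈ E × %ΔP_y = (-0.14) × (29.1%) ≈ -4.1%.

-4.1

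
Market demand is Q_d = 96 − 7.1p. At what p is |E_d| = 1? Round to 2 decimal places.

6.76

For linear demand Q_d = a − bp, E = −bp/(a − bp). |E| = 1 ⇒ bp = a − bp ⇒ p = a/(2b).
p = 96/(2·7.1) ≈ 6.76.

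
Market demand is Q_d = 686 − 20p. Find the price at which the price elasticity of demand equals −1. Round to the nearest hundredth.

17.15

For linear demand Q_d = a − bp, E = −bp/(a − bp). |E| = 1 ⇒ bp = a − bp ⇒ p = a/(2b).
p = 686/(2·20) = 17.15.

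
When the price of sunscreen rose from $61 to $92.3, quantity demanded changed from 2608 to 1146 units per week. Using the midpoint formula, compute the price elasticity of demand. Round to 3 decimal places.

%Δq = (1146 − 2608)/[(2608 + 1146)/2] = -1462/1877 ≈ -0.7789.
%ΔP = (92.3 − 61)/[(61 + 92.3)/2] = 31.3/76.65 ≈ 0.4083.
Arc elasticity E = %Δq/%ΔP ≈ -0.7789/0.4083 ≈ -1.907.
|E| > 1: demand is elastic over this range.

-1.907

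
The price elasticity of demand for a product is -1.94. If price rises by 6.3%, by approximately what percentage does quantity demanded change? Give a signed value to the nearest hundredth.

-12.22

%ΔQ ≈ E × %ΔP = (-1.94) × (6.3%) ≈ -12.22%.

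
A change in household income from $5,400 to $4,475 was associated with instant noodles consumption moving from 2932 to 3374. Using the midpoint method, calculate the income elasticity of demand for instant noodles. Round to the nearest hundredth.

-0.75

%ΔQ = (3374 − 2932)/[(2932+3374)/2] = 442/3153 ≈ 0.1402.
%ΔI = (4,475 − 5,400)/[(5,400+4,475)/2] = -925/4937.5 ≈ -0.1873.
E_I = %ΔQ/%ΔI ≈ -0.75.
E_I < 0: inferior good.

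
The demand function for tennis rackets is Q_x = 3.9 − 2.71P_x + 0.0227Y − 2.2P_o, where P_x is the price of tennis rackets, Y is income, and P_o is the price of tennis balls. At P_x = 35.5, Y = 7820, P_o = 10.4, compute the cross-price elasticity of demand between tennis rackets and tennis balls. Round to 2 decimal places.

-0.37

Substituting, Q_x = 3.9 − 2.71(35.5) + 0.0227(7820) − 2.2(10.4) = 3.9 − 96.205 + 177.514 − 22.88 = 62.329.
∂Q_x/∂P_o = −2.2, so E_xy = -2.2·(10.4/62.329) ≈ -0.37.
E_xy < 0: the goods are complements.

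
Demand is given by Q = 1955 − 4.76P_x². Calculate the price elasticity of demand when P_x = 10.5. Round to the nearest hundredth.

-0.73

At P_x = 10.5, Q = 1430.21.
dQ/dP_x = −2·4.76·P_x = −99.96.
Point elasticity E = (dQ/dP_x)·(P_x/Q) = -99.96 × 10.5/1430.21 ≈ -0.73.
|E| < 1, so demand is inelastic at this price.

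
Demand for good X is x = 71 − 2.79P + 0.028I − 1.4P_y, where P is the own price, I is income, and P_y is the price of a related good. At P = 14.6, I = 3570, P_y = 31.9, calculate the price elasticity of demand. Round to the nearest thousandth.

-0.476

First evaluate x: 71 − 2.79(14.6) + 0.028(3570) − 1.4(31.9) = 71 − 40.734 + 99.96 − 44.66 = 85.566.
∂x/∂P = −2.79, so E_p = (−2.79)·(14.6/85.566) ≈ -0.476.
|E_p| < 1: demand is inelastic.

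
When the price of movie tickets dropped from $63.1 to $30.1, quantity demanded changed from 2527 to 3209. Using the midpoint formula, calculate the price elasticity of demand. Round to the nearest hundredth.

-0.34

%ΔQ = (3209 − 2527)/[(2527 + 3209)/2] = 682/2868 ≈ 0.2378.
%Δp = (30.1 − 63.1)/[(63.1 + 30.1)/2] = -33/46.6 ≈ -0.7082.
Arc elasticity E = %ΔQ/%Δp ≈ 0.2378/-0.7082 ≈ -0.34.
|E| < 1: demand is inelastic over this range.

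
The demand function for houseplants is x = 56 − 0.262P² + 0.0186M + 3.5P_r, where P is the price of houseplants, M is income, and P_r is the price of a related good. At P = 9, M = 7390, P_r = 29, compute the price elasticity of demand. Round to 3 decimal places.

At the given point, x = 56 − 0.262(9)² + 0.0186(7390) + 3.5(29) = 56 − 21.222 + 137.454 + 101.5 = 273.732.
∂x/∂P = −2·0.262·P = -4.716, so E_p = -4.716·(9/273.732) ≈ -0.155.
|E_p| < 1: demand is inelastic.

-0.155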